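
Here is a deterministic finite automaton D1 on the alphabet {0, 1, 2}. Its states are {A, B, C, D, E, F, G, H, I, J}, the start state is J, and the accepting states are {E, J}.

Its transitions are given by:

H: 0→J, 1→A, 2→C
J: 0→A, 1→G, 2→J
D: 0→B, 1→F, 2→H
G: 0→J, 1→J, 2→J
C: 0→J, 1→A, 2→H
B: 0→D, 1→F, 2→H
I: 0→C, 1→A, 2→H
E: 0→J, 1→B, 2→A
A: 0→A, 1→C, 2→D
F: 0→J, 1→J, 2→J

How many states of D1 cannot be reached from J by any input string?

No path from J leads to E, I; the other 8 states are all reachable.

2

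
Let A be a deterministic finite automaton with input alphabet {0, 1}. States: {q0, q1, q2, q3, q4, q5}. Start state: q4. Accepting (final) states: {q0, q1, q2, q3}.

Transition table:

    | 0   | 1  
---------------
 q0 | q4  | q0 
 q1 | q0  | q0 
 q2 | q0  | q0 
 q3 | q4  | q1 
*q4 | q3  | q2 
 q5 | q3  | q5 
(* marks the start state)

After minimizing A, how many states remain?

4

Reachable states from the start: {q0,q1,q2,q3,q4}. Unreachable: {q5} — drop them.
P0 = {q0,q1,q2,q3} | {q4}.
Refine {q0,q1,q2,q3} on symbol 0: members go to different blocks, giving {q0,q3} and {q1,q2}.
Refine {q0,q3} on symbol 1: members go to different blocks, giving {q0} and {q3}.
The partition is now stable with 4 blocks: {q0} | {q4} | {q1,q2} | {q3}.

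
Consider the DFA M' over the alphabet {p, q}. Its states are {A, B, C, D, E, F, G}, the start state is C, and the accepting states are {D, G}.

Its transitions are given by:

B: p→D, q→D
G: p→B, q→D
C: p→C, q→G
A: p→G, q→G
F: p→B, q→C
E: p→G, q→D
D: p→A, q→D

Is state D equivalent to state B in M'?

Reachable states from the start: {A,B,C,D,G}. Unreachable: {E,F} — drop them.
Start with accepting vs non-accepting: {D,G} | {A,B,C}.
Refine {A,B,C} on symbol p: members go to different blocks, giving {A,B} and {C}.
The partition is now stable with 3 blocks: {D,G} | {A,B} | {C}.
D and B end up in different blocks, so they are distinguishable. For instance, the string 'ε' is accepted from only D.

No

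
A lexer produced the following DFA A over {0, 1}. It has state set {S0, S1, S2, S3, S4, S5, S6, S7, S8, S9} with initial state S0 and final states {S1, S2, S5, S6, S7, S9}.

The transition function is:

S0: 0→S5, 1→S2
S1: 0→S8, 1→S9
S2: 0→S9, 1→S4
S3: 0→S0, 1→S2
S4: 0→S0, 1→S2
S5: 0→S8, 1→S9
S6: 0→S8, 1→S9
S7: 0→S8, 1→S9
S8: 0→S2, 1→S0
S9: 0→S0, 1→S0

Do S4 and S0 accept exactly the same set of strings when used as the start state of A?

Reachable states from the start: {S0,S2,S4,S5,S8,S9}. Unreachable: {S1,S3,S6,S7} — drop them.
Start with accepting vs non-accepting: {S2,S5,S9} | {S0,S4,S8}.
On input 0, block {S2,S5,S9} splits into {S5,S9} and {S2}.
Refine {S5,S9} on symbol 1: members go to different blocks, giving {S5} and {S9}.
Split {S0,S4,S8} by δ(·,0) → {S0} and {S4} and {S8}.
Stable partition: {S5} | {S0} | {S2} | {S9} | {S4} | {S8} — 6 equivalence classes.
S4 and S0 end up in different blocks, so they are distinguishable. For instance, the string '0' is accepted from only S0.

No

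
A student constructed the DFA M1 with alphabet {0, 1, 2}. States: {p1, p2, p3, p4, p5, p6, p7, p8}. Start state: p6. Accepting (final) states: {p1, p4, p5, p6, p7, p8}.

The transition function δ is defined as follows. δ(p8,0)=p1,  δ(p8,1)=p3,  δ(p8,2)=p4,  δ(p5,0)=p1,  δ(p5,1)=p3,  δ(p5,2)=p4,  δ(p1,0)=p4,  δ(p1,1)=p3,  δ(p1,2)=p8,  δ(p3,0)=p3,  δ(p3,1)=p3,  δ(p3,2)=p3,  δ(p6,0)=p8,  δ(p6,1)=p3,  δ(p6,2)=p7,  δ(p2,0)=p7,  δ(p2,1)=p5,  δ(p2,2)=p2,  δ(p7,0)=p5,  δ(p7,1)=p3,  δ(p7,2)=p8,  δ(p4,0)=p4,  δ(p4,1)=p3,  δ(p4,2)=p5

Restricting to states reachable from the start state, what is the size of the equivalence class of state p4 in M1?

First remove the unreachable states {p2}; 7 states remain.
Start with accepting vs non-accepting: {p1,p4,p5,p6,p7,p8} | {p3}.
Stable partition: {p1,p4,p5,p6,p7,p8} | {p3} — 2 equivalence classes.
The equivalence class containing p4 is {p1,p4,p5,p6,p7,p8}, of size 6.

6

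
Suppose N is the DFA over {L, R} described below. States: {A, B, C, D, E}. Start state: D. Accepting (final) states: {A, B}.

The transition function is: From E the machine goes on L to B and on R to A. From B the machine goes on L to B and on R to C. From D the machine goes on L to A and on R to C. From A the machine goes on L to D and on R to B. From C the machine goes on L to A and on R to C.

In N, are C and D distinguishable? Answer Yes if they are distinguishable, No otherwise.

No

First remove the unreachable states {E}; 4 states remain.
Start with accepting vs non-accepting: {A,B} | {C,D}.
Split {A,B} by δ(·,L) → {A} and {B}.
The partition is now stable with 3 blocks: {A} | {C,D} | {B}.
C and D lie in the same block of the stable partition, so they are equivalent — no string distinguishes them.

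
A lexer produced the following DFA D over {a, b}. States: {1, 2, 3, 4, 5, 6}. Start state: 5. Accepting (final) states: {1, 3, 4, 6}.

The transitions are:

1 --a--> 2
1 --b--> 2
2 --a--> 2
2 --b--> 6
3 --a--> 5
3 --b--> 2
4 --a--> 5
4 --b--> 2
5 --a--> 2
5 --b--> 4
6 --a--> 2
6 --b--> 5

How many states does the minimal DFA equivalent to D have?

2

States {1,3} cannot be reached from the start state, so discard them.
Initial partition by acceptance: {4,6} | {2,5}.
The partition is now stable with 2 blocks: {4,6} | {2,5}.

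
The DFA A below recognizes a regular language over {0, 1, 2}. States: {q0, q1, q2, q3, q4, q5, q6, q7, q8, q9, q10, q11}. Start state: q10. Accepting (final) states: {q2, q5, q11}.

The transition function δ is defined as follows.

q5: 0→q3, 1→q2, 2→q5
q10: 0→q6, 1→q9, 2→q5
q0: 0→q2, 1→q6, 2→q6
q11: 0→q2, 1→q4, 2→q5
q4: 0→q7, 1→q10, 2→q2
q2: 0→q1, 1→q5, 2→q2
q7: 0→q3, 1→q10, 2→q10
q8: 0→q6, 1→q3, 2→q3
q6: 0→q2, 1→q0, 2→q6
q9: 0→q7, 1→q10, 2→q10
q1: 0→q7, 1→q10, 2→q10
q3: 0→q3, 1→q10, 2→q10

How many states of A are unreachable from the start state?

3

Starting at q10 and following transitions, the reachable set is {q0, q1, q2, q3, q5, q6, q7, q9, q10}. That leaves q4, q8, q11 unreachable — 3 in total.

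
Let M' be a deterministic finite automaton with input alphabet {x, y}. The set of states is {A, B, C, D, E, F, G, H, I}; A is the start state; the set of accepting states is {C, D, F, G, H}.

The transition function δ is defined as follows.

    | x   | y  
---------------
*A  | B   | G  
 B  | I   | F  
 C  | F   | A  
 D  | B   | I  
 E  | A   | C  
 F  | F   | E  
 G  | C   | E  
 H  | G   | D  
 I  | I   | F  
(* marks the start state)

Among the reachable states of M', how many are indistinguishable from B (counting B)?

First remove the unreachable states {D,H}; 7 states remain.
Start with accepting vs non-accepting: {C,F,G} | {A,B,E,I}.
Stable partition: {C,F,G} | {A,B,E,I} — 2 equivalence classes.
State B belongs to the block {A,B,E,I}, which has 4 states.

4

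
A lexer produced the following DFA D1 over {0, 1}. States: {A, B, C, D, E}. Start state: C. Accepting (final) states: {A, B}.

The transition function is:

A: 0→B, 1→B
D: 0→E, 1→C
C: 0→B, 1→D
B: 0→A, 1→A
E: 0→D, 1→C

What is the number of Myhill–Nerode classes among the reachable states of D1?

3

All states are reachable from the start state.
P0 = {A,B} | {C,D,E}.
On input 0, block {C,D,E} splits into {D,E} and {C}.
The partition is now stable with 3 blocks: {A,B} | {D,E} | {C}.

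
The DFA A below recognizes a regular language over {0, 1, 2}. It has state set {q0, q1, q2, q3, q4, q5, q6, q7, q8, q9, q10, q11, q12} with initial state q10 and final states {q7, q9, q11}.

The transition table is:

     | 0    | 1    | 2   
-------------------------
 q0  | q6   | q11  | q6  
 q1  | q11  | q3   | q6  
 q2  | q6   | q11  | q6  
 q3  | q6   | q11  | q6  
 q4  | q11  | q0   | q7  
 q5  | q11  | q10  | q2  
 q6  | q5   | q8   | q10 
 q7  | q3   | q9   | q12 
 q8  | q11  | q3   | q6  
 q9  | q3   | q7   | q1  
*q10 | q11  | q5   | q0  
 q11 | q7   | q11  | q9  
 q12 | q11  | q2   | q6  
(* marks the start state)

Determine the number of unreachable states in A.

Starting at q10 and following transitions, the reachable set is {q0, q1, q2, q3, q5, q6, q7, q8, q9, q10, q11, q12}. That leaves q4 unreachable — 1 in total.

1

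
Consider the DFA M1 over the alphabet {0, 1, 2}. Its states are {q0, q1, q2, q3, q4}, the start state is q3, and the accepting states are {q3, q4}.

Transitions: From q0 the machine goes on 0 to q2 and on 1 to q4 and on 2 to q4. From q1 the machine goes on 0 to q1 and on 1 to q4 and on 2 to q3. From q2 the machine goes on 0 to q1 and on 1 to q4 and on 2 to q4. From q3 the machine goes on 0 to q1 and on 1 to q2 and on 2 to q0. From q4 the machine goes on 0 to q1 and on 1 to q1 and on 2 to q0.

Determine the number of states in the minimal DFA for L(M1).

Every state is reachable, so we keep all 5.
Start with accepting vs non-accepting: {q3,q4} | {q0,q1,q2}.
Stable partition: {q3,q4} | {q0,q1,q2} — 2 equivalence classes.

2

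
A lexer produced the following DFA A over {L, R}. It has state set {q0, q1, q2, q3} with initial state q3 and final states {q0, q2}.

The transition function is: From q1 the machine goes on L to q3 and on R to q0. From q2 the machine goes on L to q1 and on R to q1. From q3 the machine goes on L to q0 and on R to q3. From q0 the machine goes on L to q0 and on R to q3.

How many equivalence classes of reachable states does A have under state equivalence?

2

Reachable states from the start: {q0,q3}. Unreachable: {q1,q2} — drop them.
Start with accepting vs non-accepting: {q0} | {q3}.
No further refinement is possible. Final partition (2 blocks): {q0} | {q3}.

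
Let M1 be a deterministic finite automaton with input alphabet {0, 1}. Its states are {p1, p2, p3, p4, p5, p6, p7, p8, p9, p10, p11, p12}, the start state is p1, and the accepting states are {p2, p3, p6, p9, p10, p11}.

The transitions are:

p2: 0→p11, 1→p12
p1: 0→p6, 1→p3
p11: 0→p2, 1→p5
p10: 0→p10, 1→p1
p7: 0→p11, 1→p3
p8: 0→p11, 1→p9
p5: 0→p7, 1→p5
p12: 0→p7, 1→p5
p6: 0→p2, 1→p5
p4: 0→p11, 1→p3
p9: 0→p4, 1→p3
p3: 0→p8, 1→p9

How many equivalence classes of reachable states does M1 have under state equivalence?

States {p10} cannot be reached from the start state, so discard them.
P0 = {p2,p3,p6,p9,p11} | {p1,p4,p5,p7,p8,p12}.
On input 0, block {p2,p3,p6,p9,p11} splits into {p2,p6,p11} and {p3,p9}.
On input 0, block {p1,p4,p5,p7,p8,p12} splits into {p1,p4,p7,p8} and {p5,p12}.
The partition is now stable with 4 blocks: {p2,p6,p11} | {p1,p4,p7,p8} | {p3,p9} | {p5,p12}.

4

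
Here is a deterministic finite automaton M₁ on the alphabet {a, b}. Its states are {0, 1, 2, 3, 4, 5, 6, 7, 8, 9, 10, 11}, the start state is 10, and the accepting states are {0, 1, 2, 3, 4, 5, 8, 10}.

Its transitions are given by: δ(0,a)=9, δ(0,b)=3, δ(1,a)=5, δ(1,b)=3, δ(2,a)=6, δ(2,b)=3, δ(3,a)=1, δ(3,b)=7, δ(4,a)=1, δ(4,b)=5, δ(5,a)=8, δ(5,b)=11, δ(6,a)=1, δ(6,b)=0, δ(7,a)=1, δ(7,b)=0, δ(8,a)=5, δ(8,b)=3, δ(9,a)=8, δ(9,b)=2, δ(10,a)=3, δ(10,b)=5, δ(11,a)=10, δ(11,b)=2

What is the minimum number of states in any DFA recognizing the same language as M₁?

4

States {4} cannot be reached from the start state, so discard them.
Start with accepting vs non-accepting: {0,1,2,3,5,8,10} | {6,7,9,11}.
On input a, block {0,1,2,3,5,8,10} splits into {1,3,5,8,10} and {0,2}.
Refine {1,3,5,8,10} on symbol b: members go to different blocks, giving {1,8,10} and {3,5}.
Stable partition: {1,8,10} | {6,7,9,11} | {0,2} | {3,5} — 4 equivalence classes.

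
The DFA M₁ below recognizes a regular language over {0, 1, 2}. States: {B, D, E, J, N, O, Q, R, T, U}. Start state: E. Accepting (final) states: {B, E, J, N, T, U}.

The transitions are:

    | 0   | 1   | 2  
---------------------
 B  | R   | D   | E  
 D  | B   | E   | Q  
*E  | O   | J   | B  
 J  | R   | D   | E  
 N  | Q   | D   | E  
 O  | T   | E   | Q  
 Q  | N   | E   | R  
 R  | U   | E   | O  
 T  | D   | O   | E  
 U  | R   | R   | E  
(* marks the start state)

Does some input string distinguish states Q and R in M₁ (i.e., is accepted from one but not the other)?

No

Start with accepting vs non-accepting: {B,E,J,N,T,U} | {D,O,Q,R}.
On input 1, block {B,E,J,N,T,U} splits into {B,J,N,T,U} and {E}.
The partition is now stable with 3 blocks: {B,J,N,T,U} | {D,O,Q,R} | {E}.
Q and R lie in the same block of the stable partition, so they are equivalent — no string distinguishes them.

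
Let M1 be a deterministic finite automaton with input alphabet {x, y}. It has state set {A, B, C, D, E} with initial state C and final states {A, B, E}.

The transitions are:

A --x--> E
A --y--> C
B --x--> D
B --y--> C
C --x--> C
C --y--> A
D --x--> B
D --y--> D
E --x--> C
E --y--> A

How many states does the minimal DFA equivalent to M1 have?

Reachable states from the start: {A,C,E}. Unreachable: {B,D} — drop them.
Initial partition by acceptance: {A,E} | {C}.
Refine {A,E} on symbol x: members go to different blocks, giving {A} and {E}.
The partition is now stable with 3 blocks: {A} | {C} | {E}.

3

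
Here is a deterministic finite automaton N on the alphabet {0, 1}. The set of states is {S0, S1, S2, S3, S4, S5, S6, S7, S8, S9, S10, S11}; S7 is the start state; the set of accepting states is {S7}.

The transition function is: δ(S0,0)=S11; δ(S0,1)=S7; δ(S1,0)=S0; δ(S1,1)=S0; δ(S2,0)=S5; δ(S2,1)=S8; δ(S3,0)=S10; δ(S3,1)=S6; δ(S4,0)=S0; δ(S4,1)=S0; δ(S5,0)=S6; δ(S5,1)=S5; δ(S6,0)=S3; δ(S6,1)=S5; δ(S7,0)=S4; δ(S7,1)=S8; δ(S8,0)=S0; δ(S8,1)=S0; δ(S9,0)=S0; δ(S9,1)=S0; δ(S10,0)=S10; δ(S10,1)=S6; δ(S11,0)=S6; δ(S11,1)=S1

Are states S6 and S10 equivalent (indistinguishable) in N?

First remove the unreachable states {S2,S9}; 10 states remain.
Start with accepting vs non-accepting: {S7} | {S0,S1,S3,S4,S5,S6,S8,S10,S11}.
On input 1, block {S0,S1,S3,S4,S5,S6,S8,S10,S11} splits into {S1,S3,S4,S5,S6,S8,S10,S11} and {S0}.
Refine {S1,S3,S4,S5,S6,S8,S10,S11} on symbol 0: members go to different blocks, giving {S3,S5,S6,S10,S11} and {S1,S4,S8}.
Split {S3,S5,S6,S10,S11} by δ(·,1) → {S3,S5,S6,S10} and {S11}.
Stable partition: {S7} | {S3,S5,S6,S10} | {S0} | {S1,S4,S8} | {S11} — 5 equivalence classes.
S6 and S10 lie in the same block of the stable partition, so they are equivalent — no string distinguishes them.

Yes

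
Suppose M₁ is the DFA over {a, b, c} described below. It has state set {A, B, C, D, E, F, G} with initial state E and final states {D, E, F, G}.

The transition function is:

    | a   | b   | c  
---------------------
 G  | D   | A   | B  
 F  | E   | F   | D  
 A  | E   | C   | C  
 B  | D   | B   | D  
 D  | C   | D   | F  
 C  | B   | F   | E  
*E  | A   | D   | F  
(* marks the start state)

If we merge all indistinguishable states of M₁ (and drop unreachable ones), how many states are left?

6

Reachable states from the start: {A,B,C,D,E,F}. Unreachable: {G} — drop them.
P0 = {D,E,F} | {A,B,C}.
Split {D,E,F} by δ(·,a) → {D,E} and {F}.
Refine {A,B,C} on symbol a: members go to different blocks, giving {A,B} and {C}.
Refine {D,E} on symbol a: members go to different blocks, giving {D} and {E}.
On input a, block {A,B} splits into {A} and {B}.
The partition is now stable with 6 blocks: {D} | {A} | {F} | {C} | {E} | {B}.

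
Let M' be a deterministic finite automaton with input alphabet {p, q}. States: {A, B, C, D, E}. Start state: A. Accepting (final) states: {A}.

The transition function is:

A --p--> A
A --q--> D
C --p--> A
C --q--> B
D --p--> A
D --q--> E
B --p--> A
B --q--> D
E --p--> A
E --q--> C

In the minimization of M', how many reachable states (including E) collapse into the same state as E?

4

All states are reachable from the start state.
Initial partition by acceptance: {A} | {B,C,D,E}.
Stable partition: {A} | {B,C,D,E} — 2 equivalence classes.
The equivalence class containing E is {B,C,D,E}, of size 4.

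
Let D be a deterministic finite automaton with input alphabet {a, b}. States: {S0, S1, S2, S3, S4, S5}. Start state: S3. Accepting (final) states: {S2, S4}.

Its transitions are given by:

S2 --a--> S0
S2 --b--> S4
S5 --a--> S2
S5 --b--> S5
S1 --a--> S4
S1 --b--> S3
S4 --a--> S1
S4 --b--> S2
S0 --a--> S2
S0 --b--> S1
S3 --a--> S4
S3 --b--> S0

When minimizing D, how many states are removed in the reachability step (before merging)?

1

BFS from S3 reaches {S0, S1, S2, S3, S4}; the 1 state(s) S5 are never visited.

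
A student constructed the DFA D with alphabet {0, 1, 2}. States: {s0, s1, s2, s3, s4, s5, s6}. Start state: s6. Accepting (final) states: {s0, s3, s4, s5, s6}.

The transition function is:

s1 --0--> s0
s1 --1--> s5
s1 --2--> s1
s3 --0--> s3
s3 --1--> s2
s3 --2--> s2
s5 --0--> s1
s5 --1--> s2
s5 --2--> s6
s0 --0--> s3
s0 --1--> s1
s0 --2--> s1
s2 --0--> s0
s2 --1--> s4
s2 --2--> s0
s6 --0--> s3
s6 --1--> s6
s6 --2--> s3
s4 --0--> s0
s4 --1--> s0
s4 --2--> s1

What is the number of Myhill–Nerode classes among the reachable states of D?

7

All states are reachable from the start state.
P0 = {s0,s3,s4,s5,s6} | {s1,s2}.
On input 0, block {s0,s3,s4,s5,s6} splits into {s0,s3,s4,s6} and {s5}.
Split {s0,s3,s4,s6} by δ(·,1) → {s0,s3} and {s4,s6}.
Split {s1,s2} by δ(·,1) → {s1} and {s2}.
On input 1, block {s0,s3} splits into {s0} and {s3}.
On input 0, block {s4,s6} splits into {s4} and {s6}.
No further refinement is possible. Final partition (7 blocks): {s0} | {s1} | {s5} | {s4} | {s2} | {s3} | {s6}.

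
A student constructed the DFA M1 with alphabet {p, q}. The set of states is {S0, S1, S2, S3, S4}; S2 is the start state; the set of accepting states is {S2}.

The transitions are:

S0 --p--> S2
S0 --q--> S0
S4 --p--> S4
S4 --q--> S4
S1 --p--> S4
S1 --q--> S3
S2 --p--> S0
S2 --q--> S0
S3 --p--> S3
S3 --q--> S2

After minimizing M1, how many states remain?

States {S1,S3,S4} cannot be reached from the start state, so discard them.
Initial partition by acceptance: {S2} | {S0}.
No further refinement is possible. Final partition (2 blocks): {S2} | {S0}.

2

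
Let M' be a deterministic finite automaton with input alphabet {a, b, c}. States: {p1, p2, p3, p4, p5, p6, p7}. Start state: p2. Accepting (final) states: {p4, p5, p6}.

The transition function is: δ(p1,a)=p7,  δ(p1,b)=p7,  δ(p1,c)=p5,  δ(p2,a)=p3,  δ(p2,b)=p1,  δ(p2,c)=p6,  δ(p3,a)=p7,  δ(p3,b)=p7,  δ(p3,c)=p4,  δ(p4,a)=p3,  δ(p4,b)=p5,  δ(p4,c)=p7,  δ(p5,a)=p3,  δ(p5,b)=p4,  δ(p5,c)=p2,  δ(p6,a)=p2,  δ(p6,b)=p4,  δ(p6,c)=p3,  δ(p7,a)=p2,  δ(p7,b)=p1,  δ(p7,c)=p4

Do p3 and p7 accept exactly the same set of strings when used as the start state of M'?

Start with accepting vs non-accepting: {p4,p5,p6} | {p1,p2,p3,p7}.
Stable partition: {p4,p5,p6} | {p1,p2,p3,p7} — 2 equivalence classes.
p3 and p7 lie in the same block of the stable partition, so they are equivalent — no string distinguishes them.

Yes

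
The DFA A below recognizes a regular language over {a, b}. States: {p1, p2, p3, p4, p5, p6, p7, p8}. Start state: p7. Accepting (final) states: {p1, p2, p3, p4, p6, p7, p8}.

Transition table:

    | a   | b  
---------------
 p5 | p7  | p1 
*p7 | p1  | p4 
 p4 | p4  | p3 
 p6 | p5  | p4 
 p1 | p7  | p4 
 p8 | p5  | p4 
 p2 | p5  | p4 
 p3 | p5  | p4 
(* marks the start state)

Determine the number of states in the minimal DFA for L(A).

4

Reachable states from the start: {p1,p3,p4,p5,p7}. Unreachable: {p2,p6,p8} — drop them.
Initial partition by acceptance: {p1,p3,p4,p7} | {p5}.
On input a, block {p1,p3,p4,p7} splits into {p1,p4,p7} and {p3}.
Refine {p1,p4,p7} on symbol b: members go to different blocks, giving {p1,p7} and {p4}.
Stable partition: {p1,p7} | {p5} | {p3} | {p4} — 4 equivalence classes.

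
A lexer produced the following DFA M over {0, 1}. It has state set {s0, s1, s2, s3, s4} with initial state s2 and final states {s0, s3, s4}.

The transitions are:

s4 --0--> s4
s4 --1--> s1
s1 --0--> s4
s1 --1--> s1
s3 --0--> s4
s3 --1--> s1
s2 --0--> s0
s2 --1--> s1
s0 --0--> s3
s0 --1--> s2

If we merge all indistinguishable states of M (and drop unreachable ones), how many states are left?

Every state is reachable, so we keep all 5.
Start with accepting vs non-accepting: {s0,s3,s4} | {s1,s2}.
No further refinement is possible. Final partition (2 blocks): {s0,s3,s4} | {s1,s2}.

2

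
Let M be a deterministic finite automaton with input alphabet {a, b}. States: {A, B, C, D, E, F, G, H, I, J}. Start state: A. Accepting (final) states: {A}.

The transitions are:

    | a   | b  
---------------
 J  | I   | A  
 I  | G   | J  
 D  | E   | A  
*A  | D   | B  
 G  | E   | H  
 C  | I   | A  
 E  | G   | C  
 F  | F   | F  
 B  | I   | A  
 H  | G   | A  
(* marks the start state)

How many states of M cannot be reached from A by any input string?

No path from A leads to F; the other 9 states are all reachable.

1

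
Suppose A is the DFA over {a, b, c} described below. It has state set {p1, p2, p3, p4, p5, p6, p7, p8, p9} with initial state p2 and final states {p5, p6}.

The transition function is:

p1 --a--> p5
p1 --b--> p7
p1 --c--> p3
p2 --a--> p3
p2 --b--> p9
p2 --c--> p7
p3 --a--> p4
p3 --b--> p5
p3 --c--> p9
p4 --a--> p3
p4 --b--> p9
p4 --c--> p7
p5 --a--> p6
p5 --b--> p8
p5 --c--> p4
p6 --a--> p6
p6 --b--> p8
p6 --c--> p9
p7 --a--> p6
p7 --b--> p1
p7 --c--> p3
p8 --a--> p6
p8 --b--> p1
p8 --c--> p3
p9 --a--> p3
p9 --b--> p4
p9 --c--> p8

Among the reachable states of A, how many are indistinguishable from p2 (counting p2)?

3

Every state is reachable, so we keep all 9.
Start with accepting vs non-accepting: {p5,p6} | {p1,p2,p3,p4,p7,p8,p9}.
On input a, block {p1,p2,p3,p4,p7,p8,p9} splits into {p2,p3,p4,p9} and {p1,p7,p8}.
Refine {p2,p3,p4,p9} on symbol b: members go to different blocks, giving {p2,p4,p9} and {p3}.
The partition is now stable with 4 blocks: {p5,p6} | {p2,p4,p9} | {p1,p7,p8} | {p3}.
State p2 belongs to the block {p2,p4,p9}, which has 3 states.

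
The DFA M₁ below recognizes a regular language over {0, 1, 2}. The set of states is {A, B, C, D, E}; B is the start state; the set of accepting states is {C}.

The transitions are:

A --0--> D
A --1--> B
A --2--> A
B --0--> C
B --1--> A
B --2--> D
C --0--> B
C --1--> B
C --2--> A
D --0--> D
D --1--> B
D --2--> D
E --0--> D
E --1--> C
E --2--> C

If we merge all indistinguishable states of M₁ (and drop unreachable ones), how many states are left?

3

States {E} cannot be reached from the start state, so discard them.
Initial partition by acceptance: {C} | {A,B,D}.
Refine {A,B,D} on symbol 0: members go to different blocks, giving {A,D} and {B}.
Stable partition: {C} | {A,D} | {B} — 3 equivalence classes.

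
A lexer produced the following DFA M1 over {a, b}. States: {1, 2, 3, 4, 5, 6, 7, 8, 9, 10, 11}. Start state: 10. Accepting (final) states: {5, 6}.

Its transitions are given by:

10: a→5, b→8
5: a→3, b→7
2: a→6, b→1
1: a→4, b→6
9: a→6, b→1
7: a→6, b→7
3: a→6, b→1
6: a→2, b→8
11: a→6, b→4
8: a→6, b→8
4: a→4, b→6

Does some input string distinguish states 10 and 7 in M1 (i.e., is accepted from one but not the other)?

States {9,11} cannot be reached from the start state, so discard them.
Start with accepting vs non-accepting: {5,6} | {1,2,3,4,7,8,10}.
Refine {1,2,3,4,7,8,10} on symbol a: members go to different blocks, giving {2,3,7,8,10} and {1,4}.
On input b, block {2,3,7,8,10} splits into {7,8,10} and {2,3}.
The partition is now stable with 4 blocks: {5,6} | {7,8,10} | {1,4} | {2,3}.
10 and 7 lie in the same block of the stable partition, so they are equivalent — no string distinguishes them.

No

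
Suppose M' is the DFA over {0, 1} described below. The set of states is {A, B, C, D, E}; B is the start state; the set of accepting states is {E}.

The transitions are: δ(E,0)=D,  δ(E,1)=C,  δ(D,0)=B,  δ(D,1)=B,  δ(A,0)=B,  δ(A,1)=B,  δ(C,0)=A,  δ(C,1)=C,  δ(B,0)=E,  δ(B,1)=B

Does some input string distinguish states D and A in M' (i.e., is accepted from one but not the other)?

No

Initial partition by acceptance: {E} | {A,B,C,D}.
On input 0, block {A,B,C,D} splits into {A,C,D} and {B}.
Refine {A,C,D} on symbol 0: members go to different blocks, giving {A,D} and {C}.
Stable partition: {E} | {A,D} | {B} | {C} — 4 equivalence classes.
D and A lie in the same block of the stable partition, so they are equivalent — no string distinguishes them.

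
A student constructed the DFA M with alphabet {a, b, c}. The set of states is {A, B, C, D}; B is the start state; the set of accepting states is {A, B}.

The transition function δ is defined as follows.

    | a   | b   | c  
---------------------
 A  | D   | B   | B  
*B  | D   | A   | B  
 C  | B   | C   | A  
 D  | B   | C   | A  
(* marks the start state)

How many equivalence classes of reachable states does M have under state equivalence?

Every state is reachable, so we keep all 4.
Start with accepting vs non-accepting: {A,B} | {C,D}.
No further refinement is possible. Final partition (2 blocks): {A,B} | {C,D}.

2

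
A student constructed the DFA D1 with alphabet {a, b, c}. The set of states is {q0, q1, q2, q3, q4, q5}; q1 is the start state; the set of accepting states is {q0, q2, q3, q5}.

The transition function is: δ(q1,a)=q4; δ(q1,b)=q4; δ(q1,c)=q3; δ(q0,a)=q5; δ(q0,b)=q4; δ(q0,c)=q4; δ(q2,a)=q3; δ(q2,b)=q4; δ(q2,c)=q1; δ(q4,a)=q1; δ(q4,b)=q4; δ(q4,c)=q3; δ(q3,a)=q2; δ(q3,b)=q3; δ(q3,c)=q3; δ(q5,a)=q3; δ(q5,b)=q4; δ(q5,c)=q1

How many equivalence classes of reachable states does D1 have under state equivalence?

3

Reachable states from the start: {q1,q2,q3,q4}. Unreachable: {q0,q5} — drop them.
Initial partition by acceptance: {q2,q3} | {q1,q4}.
On input b, block {q2,q3} splits into {q2} and {q3}.
The partition is now stable with 3 blocks: {q2} | {q1,q4} | {q3}.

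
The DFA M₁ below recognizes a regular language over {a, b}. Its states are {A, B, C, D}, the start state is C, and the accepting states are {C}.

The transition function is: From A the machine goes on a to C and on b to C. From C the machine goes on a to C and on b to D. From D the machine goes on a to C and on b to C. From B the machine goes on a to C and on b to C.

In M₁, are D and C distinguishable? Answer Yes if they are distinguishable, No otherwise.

Yes

States {A,B} cannot be reached from the start state, so discard them.
Start with accepting vs non-accepting: {C} | {D}.
The partition is now stable with 2 blocks: {C} | {D}.
D and C end up in different blocks, so they are distinguishable. For instance, the string 'ε' is accepted from only C.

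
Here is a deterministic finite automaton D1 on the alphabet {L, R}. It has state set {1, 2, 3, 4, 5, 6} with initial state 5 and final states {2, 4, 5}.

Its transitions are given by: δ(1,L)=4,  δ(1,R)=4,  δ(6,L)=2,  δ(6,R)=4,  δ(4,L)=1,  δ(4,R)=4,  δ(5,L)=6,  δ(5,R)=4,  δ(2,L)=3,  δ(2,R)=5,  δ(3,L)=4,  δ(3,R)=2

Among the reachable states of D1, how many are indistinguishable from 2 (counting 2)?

Initial partition by acceptance: {2,4,5} | {1,3,6}.
Stable partition: {2,4,5} | {1,3,6} — 2 equivalence classes.
The equivalence class containing 2 is {2,4,5}, of size 3.

3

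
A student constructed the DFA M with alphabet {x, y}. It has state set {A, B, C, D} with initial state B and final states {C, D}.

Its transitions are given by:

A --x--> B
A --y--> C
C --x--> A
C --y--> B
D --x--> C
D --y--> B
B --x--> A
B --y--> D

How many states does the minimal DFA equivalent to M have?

4

All states are reachable from the start state.
Initial partition by acceptance: {C,D} | {A,B}.
Refine {C,D} on symbol x: members go to different blocks, giving {C} and {D}.
Refine {A,B} on symbol y: members go to different blocks, giving {A} and {B}.
No further refinement is possible. Final partition (4 blocks): {C} | {A} | {D} | {B}.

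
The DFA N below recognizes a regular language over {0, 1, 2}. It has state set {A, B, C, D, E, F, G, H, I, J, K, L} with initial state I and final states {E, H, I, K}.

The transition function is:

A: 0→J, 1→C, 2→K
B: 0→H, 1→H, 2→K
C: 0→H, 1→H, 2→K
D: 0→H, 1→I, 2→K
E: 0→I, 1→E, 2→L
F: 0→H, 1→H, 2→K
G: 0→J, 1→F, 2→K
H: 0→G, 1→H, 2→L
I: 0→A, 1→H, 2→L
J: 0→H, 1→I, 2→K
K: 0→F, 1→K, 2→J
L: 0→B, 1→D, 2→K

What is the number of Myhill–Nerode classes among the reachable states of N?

4

Reachable states from the start: {A,B,C,D,F,G,H,I,J,K,L}. Unreachable: {E} — drop them.
Initial partition by acceptance: {H,I,K} | {A,B,C,D,F,G,J,L}.
On input 0, block {A,B,C,D,F,G,J,L} splits into {B,C,D,F,J} and {A,G,L}.
Split {H,I,K} by δ(·,0) → {H,I} and {K}.
The partition is now stable with 4 blocks: {H,I} | {B,C,D,F,J} | {A,G,L} | {K}.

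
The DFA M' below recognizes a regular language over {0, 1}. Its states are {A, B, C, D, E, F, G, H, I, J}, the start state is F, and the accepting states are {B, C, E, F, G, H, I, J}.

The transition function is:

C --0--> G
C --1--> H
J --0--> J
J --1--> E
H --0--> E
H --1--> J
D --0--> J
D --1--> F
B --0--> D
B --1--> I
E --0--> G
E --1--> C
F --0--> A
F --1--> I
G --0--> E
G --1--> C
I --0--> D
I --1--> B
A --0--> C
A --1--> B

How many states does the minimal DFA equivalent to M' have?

Every state is reachable, so we keep all 10.
Initial partition by acceptance: {B,C,E,F,G,H,I,J} | {A,D}.
Refine {B,C,E,F,G,H,I,J} on symbol 0: members go to different blocks, giving {C,E,G,H,J} and {B,F,I}.
Stable partition: {C,E,G,H,J} | {A,D} | {B,F,I} — 3 equivalence classes.

3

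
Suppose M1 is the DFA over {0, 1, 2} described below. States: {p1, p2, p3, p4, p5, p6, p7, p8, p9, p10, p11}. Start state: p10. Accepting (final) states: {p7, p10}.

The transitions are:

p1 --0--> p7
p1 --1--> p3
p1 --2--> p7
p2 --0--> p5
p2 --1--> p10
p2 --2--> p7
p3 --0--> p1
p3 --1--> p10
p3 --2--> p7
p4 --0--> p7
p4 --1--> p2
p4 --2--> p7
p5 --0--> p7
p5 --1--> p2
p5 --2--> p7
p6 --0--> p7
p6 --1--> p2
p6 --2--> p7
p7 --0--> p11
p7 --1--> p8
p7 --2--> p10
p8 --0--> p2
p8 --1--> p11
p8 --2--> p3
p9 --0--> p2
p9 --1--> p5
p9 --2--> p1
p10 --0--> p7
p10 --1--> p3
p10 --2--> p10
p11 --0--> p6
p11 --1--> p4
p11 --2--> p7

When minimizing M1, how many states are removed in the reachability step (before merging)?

1

BFS from p10 reaches {p1, p2, p3, p4, p5, p6, p7, p8, p10, p11}; the 1 state(s) p9 are never visited.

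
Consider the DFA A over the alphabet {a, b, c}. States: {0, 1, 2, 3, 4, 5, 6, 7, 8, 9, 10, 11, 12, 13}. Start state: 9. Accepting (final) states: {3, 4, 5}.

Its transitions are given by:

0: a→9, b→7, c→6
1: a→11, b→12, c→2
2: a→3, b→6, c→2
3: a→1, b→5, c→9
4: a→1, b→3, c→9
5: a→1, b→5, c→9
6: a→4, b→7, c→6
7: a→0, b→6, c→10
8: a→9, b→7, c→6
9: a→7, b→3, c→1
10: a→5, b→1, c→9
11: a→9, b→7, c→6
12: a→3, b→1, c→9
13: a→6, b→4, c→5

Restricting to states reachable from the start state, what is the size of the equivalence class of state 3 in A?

First remove the unreachable states {8,13}; 12 states remain.
Initial partition by acceptance: {3,4,5} | {0,1,2,6,7,9,10,11,12}.
Split {0,1,2,6,7,9,10,11,12} by δ(·,a) → {0,1,7,9,11} and {2,6,10,12}.
Refine {0,1,7,9,11} on symbol b: members go to different blocks, giving {0,11} and {1,7} and {9}.
Split {2,6,10,12} by δ(·,b) → {6,10,12} and {2}.
On input c, block {6,10,12} splits into {10,12} and {6}.
Refine {1,7} on symbol b: members go to different blocks, giving {1} and {7}.
No further refinement is possible. Final partition (8 blocks): {3,4,5} | {0,11} | {10,12} | {1} | {9} | {2} | {6} | {7}.
The equivalence class containing 3 is {3,4,5}, of size 3.

3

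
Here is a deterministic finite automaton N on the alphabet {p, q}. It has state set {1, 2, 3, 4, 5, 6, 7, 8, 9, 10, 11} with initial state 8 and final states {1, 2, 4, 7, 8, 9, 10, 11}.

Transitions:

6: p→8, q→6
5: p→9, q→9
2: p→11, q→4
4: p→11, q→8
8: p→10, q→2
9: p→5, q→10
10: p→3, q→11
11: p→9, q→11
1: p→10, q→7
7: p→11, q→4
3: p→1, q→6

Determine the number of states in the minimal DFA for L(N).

8

Initial partition by acceptance: {1,2,4,7,8,9,10,11} | {3,5,6}.
Refine {1,2,4,7,8,9,10,11} on symbol p: members go to different blocks, giving {1,2,4,7,8,11} and {9,10}.
Split {1,2,4,7,8,11} by δ(·,p) → {1,8,11} and {2,4,7}.
Refine {1,8,11} on symbol q: members go to different blocks, giving {1,8} and {11}.
On input p, block {3,5,6} splits into {3,6} and {5}.
Refine {9,10} on symbol p: members go to different blocks, giving {9} and {10}.
On input q, block {2,4,7} splits into {2,7} and {4}.
No further refinement is possible. Final partition (8 blocks): {1,8} | {3,6} | {9} | {2,7} | {11} | {5} | {10} | {4}.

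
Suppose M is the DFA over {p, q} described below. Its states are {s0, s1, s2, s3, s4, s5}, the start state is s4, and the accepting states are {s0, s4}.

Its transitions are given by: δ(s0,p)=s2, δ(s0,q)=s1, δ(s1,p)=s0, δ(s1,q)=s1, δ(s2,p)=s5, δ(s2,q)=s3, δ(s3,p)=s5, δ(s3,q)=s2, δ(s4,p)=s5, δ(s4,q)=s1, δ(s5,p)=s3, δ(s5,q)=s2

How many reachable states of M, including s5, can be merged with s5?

Start with accepting vs non-accepting: {s0,s4} | {s1,s2,s3,s5}.
Split {s1,s2,s3,s5} by δ(·,p) → {s2,s3,s5} and {s1}.
No further refinement is possible. Final partition (3 blocks): {s0,s4} | {s2,s3,s5} | {s1}.
State s5 belongs to the block {s2,s3,s5}, which has 3 states.

3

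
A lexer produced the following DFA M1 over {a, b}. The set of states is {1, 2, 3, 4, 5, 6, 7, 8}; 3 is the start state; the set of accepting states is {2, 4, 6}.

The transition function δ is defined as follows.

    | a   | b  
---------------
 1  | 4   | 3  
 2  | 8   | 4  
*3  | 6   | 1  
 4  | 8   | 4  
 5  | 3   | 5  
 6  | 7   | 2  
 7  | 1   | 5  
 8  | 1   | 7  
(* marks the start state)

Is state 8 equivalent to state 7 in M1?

Yes

Every state is reachable, so we keep all 8.
P0 = {2,4,6} | {1,3,5,7,8}.
Refine {1,3,5,7,8} on symbol a: members go to different blocks, giving {5,7,8} and {1,3}.
No further refinement is possible. Final partition (3 blocks): {2,4,6} | {5,7,8} | {1,3}.
8 and 7 lie in the same block of the stable partition, so they are equivalent — no string distinguishes them.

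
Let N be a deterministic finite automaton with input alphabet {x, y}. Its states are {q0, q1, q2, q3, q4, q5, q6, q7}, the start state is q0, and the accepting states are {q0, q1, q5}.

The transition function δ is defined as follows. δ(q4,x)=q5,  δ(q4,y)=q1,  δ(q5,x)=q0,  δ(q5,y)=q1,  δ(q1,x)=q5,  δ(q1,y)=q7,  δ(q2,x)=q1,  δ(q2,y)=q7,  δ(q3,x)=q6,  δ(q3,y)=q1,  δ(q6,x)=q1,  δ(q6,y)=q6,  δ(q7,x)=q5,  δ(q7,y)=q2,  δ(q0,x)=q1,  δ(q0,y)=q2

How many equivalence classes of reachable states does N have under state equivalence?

First remove the unreachable states {q3,q4,q6}; 5 states remain.
Initial partition by acceptance: {q0,q1,q5} | {q2,q7}.
On input y, block {q0,q1,q5} splits into {q0,q1} and {q5}.
Split {q0,q1} by δ(·,x) → {q0} and {q1}.
Split {q2,q7} by δ(·,x) → {q2} and {q7}.
The partition is now stable with 5 blocks: {q0} | {q2} | {q5} | {q1} | {q7}.

5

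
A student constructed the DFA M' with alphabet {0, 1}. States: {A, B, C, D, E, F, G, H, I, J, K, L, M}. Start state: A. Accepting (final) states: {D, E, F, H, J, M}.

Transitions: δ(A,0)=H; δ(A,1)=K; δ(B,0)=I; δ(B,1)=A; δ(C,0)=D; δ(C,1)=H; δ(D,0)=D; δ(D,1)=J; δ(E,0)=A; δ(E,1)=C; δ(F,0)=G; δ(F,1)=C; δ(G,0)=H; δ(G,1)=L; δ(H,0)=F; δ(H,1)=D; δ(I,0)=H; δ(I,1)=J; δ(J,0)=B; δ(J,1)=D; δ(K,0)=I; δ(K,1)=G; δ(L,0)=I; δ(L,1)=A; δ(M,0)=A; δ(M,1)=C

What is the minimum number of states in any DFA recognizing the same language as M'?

8

States {E,M} cannot be reached from the start state, so discard them.
Start with accepting vs non-accepting: {D,F,H,J} | {A,B,C,G,I,K,L}.
Refine {D,F,H,J} on symbol 0: members go to different blocks, giving {D,H} and {F,J}.
Split {D,H} by δ(·,0) → {D} and {H}.
Split {A,B,C,G,I,K,L} by δ(·,0) → {A,G,I} and {B,K,L} and {C}.
Refine {A,G,I} on symbol 1: members go to different blocks, giving {A,G} and {I}.
On input 0, block {F,J} splits into {F} and {J}.
No further refinement is possible. Final partition (8 blocks): {D} | {A,G} | {F} | {H} | {B,K,L} | {C} | {I} | {J}.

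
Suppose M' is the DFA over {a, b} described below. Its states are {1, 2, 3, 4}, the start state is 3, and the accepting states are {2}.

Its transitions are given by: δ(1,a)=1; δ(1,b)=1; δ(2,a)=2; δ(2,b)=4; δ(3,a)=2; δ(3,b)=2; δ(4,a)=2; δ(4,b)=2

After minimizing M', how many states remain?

2

States {1} cannot be reached from the start state, so discard them.
Initial partition by acceptance: {2} | {3,4}.
Stable partition: {2} | {3,4} — 2 equivalence classes.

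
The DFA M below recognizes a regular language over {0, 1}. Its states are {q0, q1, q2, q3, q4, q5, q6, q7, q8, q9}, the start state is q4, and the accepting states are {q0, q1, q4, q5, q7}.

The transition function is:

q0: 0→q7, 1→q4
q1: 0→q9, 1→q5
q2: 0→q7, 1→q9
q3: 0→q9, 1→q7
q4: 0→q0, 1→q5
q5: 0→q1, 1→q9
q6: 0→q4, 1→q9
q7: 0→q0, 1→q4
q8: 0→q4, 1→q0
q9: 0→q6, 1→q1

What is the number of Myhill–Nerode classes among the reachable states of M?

6

Reachable states from the start: {q0,q1,q4,q5,q6,q7,q9}. Unreachable: {q2,q3,q8} — drop them.
P0 = {q0,q1,q4,q5,q7} | {q6,q9}.
Refine {q0,q1,q4,q5,q7} on symbol 0: members go to different blocks, giving {q0,q4,q5,q7} and {q1}.
Refine {q0,q4,q5,q7} on symbol 0: members go to different blocks, giving {q0,q4,q7} and {q5}.
On input 1, block {q0,q4,q7} splits into {q0,q7} and {q4}.
Refine {q6,q9} on symbol 0: members go to different blocks, giving {q6} and {q9}.
No further refinement is possible. Final partition (6 blocks): {q0,q7} | {q6} | {q1} | {q5} | {q4} | {q9}.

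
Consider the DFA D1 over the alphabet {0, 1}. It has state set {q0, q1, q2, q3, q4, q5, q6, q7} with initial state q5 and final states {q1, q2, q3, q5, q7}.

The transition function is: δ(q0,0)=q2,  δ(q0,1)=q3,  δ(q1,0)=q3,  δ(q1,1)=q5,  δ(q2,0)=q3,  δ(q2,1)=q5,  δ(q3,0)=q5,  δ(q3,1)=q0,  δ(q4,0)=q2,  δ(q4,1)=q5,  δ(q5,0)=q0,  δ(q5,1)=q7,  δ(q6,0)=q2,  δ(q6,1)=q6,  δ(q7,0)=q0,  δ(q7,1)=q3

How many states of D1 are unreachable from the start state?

Starting at q5 and following transitions, the reachable set is {q0, q2, q3, q5, q7}. That leaves q1, q4, q6 unreachable — 3 in total.

3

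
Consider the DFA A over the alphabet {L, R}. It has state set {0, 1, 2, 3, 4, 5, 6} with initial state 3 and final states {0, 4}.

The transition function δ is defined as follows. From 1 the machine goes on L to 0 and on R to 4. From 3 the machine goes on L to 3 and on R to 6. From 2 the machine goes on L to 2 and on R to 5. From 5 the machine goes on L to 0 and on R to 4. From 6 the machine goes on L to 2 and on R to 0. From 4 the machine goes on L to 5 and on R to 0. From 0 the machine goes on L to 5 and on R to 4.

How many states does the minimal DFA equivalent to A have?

5

Reachable states from the start: {0,2,3,4,5,6}. Unreachable: {1} — drop them.
Initial partition by acceptance: {0,4} | {2,3,5,6}.
Split {2,3,5,6} by δ(·,L) → {2,3,6} and {5}.
Refine {2,3,6} on symbol R: members go to different blocks, giving {2} and {3} and {6}.
The partition is now stable with 5 blocks: {0,4} | {2} | {5} | {3} | {6}.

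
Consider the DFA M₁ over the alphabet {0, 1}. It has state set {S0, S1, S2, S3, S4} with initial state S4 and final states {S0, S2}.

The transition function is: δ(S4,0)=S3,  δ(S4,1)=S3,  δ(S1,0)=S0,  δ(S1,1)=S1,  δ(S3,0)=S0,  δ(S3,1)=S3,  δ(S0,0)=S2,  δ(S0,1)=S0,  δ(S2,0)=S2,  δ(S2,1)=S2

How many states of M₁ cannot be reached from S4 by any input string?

No path from S4 leads to S1; the other 4 states are all reachable.

1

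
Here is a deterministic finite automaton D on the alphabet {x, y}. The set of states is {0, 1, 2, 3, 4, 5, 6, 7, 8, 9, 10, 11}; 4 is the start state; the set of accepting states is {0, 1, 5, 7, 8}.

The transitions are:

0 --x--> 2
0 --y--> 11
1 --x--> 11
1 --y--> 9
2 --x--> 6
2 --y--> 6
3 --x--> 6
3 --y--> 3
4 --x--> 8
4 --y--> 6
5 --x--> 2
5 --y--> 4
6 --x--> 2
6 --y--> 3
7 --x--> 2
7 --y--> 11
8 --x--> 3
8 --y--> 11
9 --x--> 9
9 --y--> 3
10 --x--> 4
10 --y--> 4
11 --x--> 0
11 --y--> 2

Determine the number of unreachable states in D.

5

Starting at 4 and following transitions, the reachable set is {0, 2, 3, 4, 6, 8, 11}. That leaves 1, 5, 7, 9, 10 unreachable — 5 in total.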